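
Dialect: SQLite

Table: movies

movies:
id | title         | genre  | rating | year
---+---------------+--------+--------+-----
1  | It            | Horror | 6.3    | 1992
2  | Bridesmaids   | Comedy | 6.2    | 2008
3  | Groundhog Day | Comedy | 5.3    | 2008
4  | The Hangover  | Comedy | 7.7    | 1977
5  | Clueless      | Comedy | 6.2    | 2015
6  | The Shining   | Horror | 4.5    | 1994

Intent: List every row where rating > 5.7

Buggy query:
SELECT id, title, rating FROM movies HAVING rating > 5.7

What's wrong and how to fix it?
Bug: HAVING filters the output of aggregation, but this query has no GROUP BY and no aggregate functions, so SQLite rejects it (HAVING clause on a non-aggregate query); the condition here is per row

Fix: Replace HAVING with WHERE since the condition applies to individual rows

Corrected query:
SELECT id, title, rating FROM movies WHERE rating > 5.7

Result:
id | title        | rating
---+--------------+-------
1  | It           | 6.3   
2  | Bridesmaids  | 6.2   
4  | The Hangover | 7.7   
5  | Clueless     | 6.2   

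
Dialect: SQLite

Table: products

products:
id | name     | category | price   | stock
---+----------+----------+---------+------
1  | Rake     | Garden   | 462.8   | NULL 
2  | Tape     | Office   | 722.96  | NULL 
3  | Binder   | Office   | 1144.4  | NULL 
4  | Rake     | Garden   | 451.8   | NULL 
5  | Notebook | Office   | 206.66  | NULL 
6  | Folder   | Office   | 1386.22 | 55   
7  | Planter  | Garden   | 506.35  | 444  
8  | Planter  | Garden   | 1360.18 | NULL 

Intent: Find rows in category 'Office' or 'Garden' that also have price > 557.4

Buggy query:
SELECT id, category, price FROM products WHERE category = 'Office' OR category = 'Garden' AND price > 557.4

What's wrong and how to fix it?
Bug: Without parentheses, AND is evaluated before OR, so the price filter only applies to the 'Garden' branch

Fix: Add parentheses around the OR so the AND applies to both alternatives

Corrected query:
SELECT id, category, price FROM products WHERE (category = 'Office' OR category = 'Garden') AND price > 557.4

Result:
id | category | price  
---+----------+--------
2  | Office   | 722.96 
3  | Office   | 1144.4 
6  | Office   | 1386.22
8  | Garden   | 1360.18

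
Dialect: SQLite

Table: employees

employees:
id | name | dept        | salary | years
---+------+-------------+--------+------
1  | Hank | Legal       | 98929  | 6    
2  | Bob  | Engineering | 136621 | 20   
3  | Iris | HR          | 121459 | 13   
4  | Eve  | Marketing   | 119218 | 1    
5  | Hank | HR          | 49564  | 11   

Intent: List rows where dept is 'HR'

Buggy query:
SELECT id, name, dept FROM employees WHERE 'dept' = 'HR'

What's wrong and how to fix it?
Bug: 'dept' in single quotes is a string literal, not the column; the comparison is literal-vs-literal and never true

Fix: Reference the column as dept without single quotes

Corrected query:
SELECT id, name, dept FROM employees WHERE dept = 'HR'

Result:
id | name | dept
---+------+-----
3  | Iris | HR  
5  | Hank | HR  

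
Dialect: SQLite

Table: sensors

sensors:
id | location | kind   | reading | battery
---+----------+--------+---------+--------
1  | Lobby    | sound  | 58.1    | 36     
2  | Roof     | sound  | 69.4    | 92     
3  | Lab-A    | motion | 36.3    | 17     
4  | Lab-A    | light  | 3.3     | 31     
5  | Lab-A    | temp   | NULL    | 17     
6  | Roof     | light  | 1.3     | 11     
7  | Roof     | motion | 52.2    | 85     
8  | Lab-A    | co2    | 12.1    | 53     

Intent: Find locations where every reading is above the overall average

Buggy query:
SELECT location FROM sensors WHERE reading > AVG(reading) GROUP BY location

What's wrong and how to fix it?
Bug: WHERE evaluates per row before aggregation, so AVG() is unavailable

Fix: Compute the overall average in a scalar subquery and compare each group's MIN against it in HAVING

Corrected query:
SELECT location FROM sensors GROUP BY location HAVING MIN(reading) > (SELECT AVG(reading) FROM sensors)

Result:
location
--------
Lobby   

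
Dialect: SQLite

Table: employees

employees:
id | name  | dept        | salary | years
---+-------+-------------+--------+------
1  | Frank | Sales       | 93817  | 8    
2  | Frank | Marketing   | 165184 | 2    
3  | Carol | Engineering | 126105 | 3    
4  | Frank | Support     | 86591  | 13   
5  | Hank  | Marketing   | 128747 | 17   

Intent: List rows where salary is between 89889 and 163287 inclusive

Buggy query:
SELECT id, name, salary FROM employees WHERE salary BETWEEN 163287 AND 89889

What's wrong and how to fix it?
Bug: The bounds are reversed; BETWEEN a AND b requires a <= b to match anything

Fix: Swap the bounds so the smaller value comes first

Corrected query:
SELECT id, name, salary FROM employees WHERE salary BETWEEN 89889 AND 163287

Result:
id | name  | salary
---+-------+-------
1  | Frank | 93817 
3  | Carol | 126105
5  | Hank  | 128747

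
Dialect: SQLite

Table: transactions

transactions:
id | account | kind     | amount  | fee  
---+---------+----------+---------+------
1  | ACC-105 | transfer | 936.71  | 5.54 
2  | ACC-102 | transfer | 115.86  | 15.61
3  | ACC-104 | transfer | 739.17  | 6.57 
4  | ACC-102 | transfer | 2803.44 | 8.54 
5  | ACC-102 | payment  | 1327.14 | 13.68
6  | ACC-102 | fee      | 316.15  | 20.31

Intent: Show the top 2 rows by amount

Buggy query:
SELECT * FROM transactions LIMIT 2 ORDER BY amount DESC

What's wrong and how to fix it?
Bug: LIMIT must come after ORDER BY

Fix: Sort with ORDER BY, then apply LIMIT

Corrected query:
SELECT * FROM transactions ORDER BY amount DESC LIMIT 2

Result:
id | account | kind     | amount  | fee  
---+---------+----------+---------+------
4  | ACC-102 | transfer | 2803.44 | 8.54 
5  | ACC-102 | payment  | 1327.14 | 13.68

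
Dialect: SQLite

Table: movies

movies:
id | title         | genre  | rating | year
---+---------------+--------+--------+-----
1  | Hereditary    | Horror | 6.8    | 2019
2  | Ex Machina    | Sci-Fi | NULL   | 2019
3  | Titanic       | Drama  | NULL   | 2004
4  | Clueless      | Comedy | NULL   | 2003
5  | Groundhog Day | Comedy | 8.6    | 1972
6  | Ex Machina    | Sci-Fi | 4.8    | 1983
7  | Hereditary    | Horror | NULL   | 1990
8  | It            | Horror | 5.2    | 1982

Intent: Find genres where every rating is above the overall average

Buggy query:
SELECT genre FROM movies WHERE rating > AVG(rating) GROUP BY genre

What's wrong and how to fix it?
Bug: WHERE evaluates per row before aggregation, so AVG() is unavailable

Fix: Use a subquery for AVG and a HAVING MIN(...) filter so the condition holds for every row in the group

Corrected query:
SELECT genre FROM movies GROUP BY genre HAVING MIN(rating) > (SELECT AVG(rating) FROM movies)

Result:
genre 
------
Comedy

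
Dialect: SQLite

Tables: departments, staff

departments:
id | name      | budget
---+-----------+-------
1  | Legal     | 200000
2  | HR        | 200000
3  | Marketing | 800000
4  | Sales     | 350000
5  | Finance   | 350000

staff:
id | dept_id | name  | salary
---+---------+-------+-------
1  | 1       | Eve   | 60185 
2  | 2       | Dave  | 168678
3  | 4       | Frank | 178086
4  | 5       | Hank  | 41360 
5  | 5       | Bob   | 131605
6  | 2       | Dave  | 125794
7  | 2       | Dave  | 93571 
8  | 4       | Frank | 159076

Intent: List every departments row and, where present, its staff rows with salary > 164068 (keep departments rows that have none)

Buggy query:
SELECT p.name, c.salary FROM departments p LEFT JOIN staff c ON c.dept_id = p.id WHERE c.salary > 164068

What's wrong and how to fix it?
Bug: Filtering c.salary in WHERE discards the NULL rows produced by LEFT JOIN, turning it into an inner join

Fix: Put 'c.salary > 164068' in the JOIN's ON clause instead of WHERE

Corrected query:
SELECT p.name, c.salary FROM departments p LEFT JOIN staff c ON c.dept_id = p.id AND c.salary > 164068

Result:
name      | salary
----------+-------
Legal     | NULL  
HR        | 168678
Marketing | NULL  
Sales     | 178086
Finance   | NULL  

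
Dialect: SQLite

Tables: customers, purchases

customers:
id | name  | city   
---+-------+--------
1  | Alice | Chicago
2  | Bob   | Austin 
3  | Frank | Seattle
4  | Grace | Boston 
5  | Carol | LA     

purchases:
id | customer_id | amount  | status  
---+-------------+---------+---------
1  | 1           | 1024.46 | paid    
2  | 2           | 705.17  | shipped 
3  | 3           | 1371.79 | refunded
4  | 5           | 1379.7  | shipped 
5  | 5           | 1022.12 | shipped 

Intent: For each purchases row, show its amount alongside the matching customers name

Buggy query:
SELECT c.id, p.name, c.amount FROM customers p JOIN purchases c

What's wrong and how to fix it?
Bug: JOIN with no ON clause produces a cartesian product; every purchases row pairs with every customers row

Fix: Specify the join condition linking the foreign key to the parent id

Corrected query:
SELECT c.id, p.name, c.amount FROM customers p JOIN purchases c ON c.customer_id = p.id

Result:
id | name  | amount 
---+-------+--------
1  | Alice | 1024.46
2  | Bob   | 705.17 
3  | Frank | 1371.79
4  | Carol | 1379.7 
5  | Carol | 1022.12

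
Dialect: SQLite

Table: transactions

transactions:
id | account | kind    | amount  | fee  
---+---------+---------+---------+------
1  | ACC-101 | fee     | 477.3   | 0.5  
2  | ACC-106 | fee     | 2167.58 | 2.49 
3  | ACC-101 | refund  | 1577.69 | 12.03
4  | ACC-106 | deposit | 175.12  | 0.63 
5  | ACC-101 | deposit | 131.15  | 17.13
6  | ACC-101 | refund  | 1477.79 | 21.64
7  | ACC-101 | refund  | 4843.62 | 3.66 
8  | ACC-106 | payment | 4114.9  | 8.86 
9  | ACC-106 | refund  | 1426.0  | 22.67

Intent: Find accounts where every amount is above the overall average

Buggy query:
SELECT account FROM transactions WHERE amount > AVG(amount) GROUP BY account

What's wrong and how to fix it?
Bug: WHERE evaluates per row before aggregation, so AVG() is unavailable

Fix: Use a subquery for AVG and a HAVING MIN(...) filter so the condition holds for every row in the group

Corrected query:
SELECT account FROM transactions GROUP BY account HAVING MIN(amount) > (SELECT AVG(amount) FROM transactions)

Result:
(no rows)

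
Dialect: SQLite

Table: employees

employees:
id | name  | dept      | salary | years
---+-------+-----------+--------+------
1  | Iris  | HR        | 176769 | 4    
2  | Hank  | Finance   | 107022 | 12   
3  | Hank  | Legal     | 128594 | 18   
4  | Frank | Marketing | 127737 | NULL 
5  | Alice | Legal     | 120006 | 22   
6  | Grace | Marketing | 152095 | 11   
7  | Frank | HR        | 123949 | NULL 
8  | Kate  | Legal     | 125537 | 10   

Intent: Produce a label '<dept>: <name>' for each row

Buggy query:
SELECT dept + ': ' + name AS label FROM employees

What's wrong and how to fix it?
Bug: SQLite uses || for string concatenation; + coerces text to numbers (yielding 0)

Fix: Use the || operator for string concatenation

Corrected query:
SELECT dept || ': ' || name AS label FROM employees

Result:
label           
----------------
HR: Iris        
Finance: Hank   
Legal: Hank     
Marketing: Frank
Legal: Alice    
Marketing: Grace
HR: Frank       
Legal: Kate     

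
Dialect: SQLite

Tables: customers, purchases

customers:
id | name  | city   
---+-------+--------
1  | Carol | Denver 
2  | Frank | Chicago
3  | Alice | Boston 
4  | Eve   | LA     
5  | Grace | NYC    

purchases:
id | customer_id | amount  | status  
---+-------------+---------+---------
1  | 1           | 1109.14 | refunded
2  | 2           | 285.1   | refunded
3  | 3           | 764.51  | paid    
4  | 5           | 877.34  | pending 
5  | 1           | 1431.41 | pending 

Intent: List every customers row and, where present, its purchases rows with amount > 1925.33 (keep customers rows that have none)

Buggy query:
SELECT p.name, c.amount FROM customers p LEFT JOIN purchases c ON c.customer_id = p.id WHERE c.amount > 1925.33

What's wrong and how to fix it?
Bug: A WHERE condition on the right-hand table after LEFT JOIN drops unmatched parents

Fix: Move the right-table condition into the ON clause so unmatched parents are kept

Corrected query:
SELECT p.name, c.amount FROM customers p LEFT JOIN purchases c ON c.customer_id = p.id AND c.amount > 1925.33

Result:
name  | amount
------+-------
Carol | NULL  
Frank | NULL  
Alice | NULL  
Eve   | NULL  
Grace | NULL  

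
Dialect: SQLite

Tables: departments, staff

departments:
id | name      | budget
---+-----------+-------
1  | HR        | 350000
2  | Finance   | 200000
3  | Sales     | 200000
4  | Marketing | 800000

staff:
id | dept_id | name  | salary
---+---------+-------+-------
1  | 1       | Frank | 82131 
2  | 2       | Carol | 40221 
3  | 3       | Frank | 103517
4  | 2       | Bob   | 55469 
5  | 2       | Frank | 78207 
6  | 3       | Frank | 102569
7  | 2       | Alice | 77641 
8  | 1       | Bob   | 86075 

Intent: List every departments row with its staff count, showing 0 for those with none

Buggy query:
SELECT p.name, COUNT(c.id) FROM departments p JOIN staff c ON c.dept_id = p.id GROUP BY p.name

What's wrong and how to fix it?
Bug: An inner join excludes parents with zero children

Fix: Switch to LEFT JOIN to retain unmatched parent rows

Corrected query:
SELECT p.name, COUNT(c.id) FROM departments p LEFT JOIN staff c ON c.dept_id = p.id GROUP BY p.name

Result:
name      | COUNT(c.id)
----------+------------
Finance   | 4          
HR        | 2          
Marketing | 0          
Sales     | 2          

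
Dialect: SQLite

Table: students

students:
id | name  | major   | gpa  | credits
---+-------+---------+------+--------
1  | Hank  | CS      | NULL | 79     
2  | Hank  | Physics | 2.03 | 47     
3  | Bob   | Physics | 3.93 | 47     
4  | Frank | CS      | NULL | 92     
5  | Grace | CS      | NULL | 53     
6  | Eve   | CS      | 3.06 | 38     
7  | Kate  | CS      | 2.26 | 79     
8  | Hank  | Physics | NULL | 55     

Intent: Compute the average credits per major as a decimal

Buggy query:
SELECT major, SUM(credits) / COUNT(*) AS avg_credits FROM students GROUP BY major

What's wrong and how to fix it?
Bug: SUM(credits) and COUNT(*) are both integers; the division truncates the fractional part

Fix: Multiply by 1.0 (or CAST to REAL) to force floating-point division

Corrected query:
SELECT major, SUM(credits) * 1.0 / COUNT(*) AS avg_credits FROM students GROUP BY major

Result:
major   | avg_credits
--------+------------
CS      | 68.2       
Physics | 49.666667  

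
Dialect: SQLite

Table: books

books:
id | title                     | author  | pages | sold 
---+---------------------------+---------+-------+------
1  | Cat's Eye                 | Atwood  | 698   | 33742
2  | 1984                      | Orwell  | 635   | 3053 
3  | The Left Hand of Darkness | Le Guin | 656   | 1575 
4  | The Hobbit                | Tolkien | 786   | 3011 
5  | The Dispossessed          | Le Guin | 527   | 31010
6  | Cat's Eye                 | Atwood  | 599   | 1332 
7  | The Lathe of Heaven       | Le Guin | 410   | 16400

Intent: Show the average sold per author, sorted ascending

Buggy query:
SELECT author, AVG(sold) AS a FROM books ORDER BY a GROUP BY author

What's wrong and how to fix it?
Bug: GROUP BY must precede ORDER BY

Fix: Move ORDER BY to the end, after GROUP BY

Corrected query:
SELECT author, AVG(sold) AS a FROM books GROUP BY author ORDER BY a

Result:
author  | a           
--------+-------------
Tolkien | 3011        
Orwell  | 3053        
Le Guin | 16328.333333
Atwood  | 17537       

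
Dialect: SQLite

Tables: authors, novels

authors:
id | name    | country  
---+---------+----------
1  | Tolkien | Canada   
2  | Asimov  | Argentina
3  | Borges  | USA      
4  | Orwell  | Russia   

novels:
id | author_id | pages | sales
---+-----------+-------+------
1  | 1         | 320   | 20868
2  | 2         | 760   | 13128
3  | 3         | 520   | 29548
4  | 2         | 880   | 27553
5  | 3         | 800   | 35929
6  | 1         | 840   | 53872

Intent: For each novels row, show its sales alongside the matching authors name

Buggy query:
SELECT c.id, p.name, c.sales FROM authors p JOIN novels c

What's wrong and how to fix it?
Bug: Missing join condition: each novels row is matched to all authors rows instead of just its own

Fix: Specify the join condition linking the foreign key to the parent id

Corrected query:
SELECT c.id, p.name, c.sales FROM authors p JOIN novels c ON c.author_id = p.id

Result:
id | name    | sales
---+---------+------
1  | Tolkien | 20868
2  | Asimov  | 13128
3  | Borges  | 29548
4  | Asimov  | 27553
5  | Borges  | 35929
6  | Tolkien | 53872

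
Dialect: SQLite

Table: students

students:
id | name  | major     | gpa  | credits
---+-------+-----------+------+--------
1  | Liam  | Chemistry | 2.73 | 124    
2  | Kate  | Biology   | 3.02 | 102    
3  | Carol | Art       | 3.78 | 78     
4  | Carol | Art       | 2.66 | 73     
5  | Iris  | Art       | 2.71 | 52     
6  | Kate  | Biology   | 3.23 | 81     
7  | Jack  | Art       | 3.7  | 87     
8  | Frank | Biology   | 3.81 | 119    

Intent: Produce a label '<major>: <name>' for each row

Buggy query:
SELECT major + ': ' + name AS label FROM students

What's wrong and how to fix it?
Bug: '+' is numeric addition; on text columns SQLite converts them to 0 instead of concatenating

Fix: Replace + with || to concatenate text

Corrected query:
SELECT major || ': ' || name AS label FROM students

Result:
label          
---------------
Chemistry: Liam
Biology: Kate  
Art: Carol     
Art: Carol     
Art: Iris      
Biology: Kate  
Art: Jack      
Biology: Frank 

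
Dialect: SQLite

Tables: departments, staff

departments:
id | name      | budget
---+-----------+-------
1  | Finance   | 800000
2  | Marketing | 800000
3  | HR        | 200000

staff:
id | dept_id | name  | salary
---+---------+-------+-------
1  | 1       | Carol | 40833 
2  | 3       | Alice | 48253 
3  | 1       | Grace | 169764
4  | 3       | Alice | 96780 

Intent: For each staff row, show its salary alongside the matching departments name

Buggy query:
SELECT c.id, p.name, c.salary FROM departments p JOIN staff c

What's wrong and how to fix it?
Bug: JOIN with no ON clause produces a cartesian product; every staff row pairs with every departments row

Fix: Add ON c.dept_id = p.id to the JOIN

Corrected query:
SELECT c.id, p.name, c.salary FROM departments p JOIN staff c ON c.dept_id = p.id

Result:
id | name    | salary
---+---------+-------
1  | Finance | 40833 
2  | HR      | 48253 
3  | Finance | 169764
4  | HR      | 96780 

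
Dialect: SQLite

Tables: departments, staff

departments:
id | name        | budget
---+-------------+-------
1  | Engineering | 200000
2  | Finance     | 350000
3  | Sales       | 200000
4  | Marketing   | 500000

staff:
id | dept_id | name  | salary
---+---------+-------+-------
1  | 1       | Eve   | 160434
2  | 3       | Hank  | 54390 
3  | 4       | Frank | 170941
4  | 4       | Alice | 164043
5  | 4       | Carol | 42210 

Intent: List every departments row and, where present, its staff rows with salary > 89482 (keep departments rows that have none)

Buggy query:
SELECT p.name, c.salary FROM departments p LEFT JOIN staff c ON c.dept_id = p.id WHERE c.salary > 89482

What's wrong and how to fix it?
Bug: Filtering c.salary in WHERE discards the NULL rows produced by LEFT JOIN, turning it into an inner join

Fix: Move the right-table condition into the ON clause so unmatched parents are kept

Corrected query:
SELECT p.name, c.salary FROM departments p LEFT JOIN staff c ON c.dept_id = p.id AND c.salary > 89482

Result:
name        | salary
------------+-------
Engineering | 160434
Finance     | NULL  
Sales       | NULL  
Marketing   | 164043
Marketing   | 170941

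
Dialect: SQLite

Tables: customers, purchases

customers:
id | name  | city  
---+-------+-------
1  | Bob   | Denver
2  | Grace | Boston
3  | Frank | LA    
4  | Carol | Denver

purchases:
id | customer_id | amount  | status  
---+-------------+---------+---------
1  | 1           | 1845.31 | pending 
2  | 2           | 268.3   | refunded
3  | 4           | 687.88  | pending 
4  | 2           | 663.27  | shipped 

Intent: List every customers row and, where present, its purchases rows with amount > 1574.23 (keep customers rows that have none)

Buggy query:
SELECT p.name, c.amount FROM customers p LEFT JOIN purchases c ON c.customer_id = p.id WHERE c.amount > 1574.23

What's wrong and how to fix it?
Bug: A WHERE condition on the right-hand table after LEFT JOIN drops unmatched parents

Fix: Put 'c.amount > 1574.23' in the JOIN's ON clause instead of WHERE

Corrected query:
SELECT p.name, c.amount FROM customers p LEFT JOIN purchases c ON c.customer_id = p.id AND c.amount > 1574.23

Result:
name  | amount 
------+--------
Bob   | 1845.31
Grace | NULL   
Frank | NULL   
Carol | NULL   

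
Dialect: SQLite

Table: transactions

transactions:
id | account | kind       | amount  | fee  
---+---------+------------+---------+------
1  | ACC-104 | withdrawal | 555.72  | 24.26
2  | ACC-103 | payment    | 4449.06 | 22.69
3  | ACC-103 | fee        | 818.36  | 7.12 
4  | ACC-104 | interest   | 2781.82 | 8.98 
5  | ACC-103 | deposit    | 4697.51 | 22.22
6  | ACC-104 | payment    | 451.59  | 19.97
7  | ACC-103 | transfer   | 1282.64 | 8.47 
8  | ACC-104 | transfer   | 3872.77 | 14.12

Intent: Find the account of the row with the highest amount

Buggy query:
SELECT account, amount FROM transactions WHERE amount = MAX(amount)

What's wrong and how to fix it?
Bug: WHERE is evaluated per row; an aggregate over the whole table isn't defined there

Fix: Wrap MAX in a scalar subquery so WHERE compares against a single value

Corrected query:
SELECT account, amount FROM transactions WHERE amount = (SELECT MAX(amount) FROM transactions)

Result:
account | amount 
--------+--------
ACC-103 | 4697.51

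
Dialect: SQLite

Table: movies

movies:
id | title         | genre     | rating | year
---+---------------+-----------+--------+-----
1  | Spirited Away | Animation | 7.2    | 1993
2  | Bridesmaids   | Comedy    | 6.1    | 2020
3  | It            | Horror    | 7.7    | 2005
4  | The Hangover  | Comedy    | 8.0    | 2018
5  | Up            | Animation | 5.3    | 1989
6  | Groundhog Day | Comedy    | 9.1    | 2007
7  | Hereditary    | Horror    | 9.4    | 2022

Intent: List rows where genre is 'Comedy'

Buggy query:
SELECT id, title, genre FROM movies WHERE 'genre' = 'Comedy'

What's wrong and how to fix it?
Bug: Single quotes denote string literals in SQL; the column name is being compared as a constant string

Fix: Remove the quotes around the column name (or use double quotes for an identifier)

Corrected query:
SELECT id, title, genre FROM movies WHERE genre = 'Comedy'

Result:
id | title         | genre 
---+---------------+-------
2  | Bridesmaids   | Comedy
4  | The Hangover  | Comedy
6  | Groundhog Day | Comedy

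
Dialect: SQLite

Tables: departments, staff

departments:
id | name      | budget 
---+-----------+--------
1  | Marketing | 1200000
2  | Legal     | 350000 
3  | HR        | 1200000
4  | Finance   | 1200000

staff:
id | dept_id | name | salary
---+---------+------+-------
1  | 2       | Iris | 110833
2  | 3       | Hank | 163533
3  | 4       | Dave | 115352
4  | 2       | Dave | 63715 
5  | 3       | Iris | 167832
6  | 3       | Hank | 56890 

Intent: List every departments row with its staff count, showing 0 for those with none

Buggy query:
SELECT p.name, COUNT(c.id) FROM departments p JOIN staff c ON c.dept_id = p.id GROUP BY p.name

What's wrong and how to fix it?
Bug: INNER JOIN drops departments rows that have no matching staff rows

Fix: Use LEFT JOIN so parents without children still appear (COUNT(c.id) gives 0)

Corrected query:
SELECT p.name, COUNT(c.id) FROM departments p LEFT JOIN staff c ON c.dept_id = p.id GROUP BY p.name

Result:
name      | COUNT(c.id)
----------+------------
Finance   | 1          
HR        | 3          
Legal     | 2          
Marketing | 0          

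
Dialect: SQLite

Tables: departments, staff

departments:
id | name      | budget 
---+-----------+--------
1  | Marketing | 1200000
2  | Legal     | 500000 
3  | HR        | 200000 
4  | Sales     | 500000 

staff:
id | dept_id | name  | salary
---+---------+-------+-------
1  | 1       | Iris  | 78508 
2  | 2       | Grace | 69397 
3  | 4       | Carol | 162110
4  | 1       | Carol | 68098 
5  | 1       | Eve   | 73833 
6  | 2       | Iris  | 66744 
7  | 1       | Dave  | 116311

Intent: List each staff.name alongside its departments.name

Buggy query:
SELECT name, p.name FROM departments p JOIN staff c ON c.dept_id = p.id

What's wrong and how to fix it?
Bug: Both tables have a 'name' column; the unqualified reference is ambiguous

Fix: Prefix ambiguous columns with the table alias

Corrected query:
SELECT c.name, p.name FROM departments p JOIN staff c ON c.dept_id = p.id

Result:
name  | name     
------+----------
Iris  | Marketing
Grace | Legal    
Carol | Sales    
Carol | Marketing
Eve   | Marketing
Iris  | Legal    
Dave  | Marketing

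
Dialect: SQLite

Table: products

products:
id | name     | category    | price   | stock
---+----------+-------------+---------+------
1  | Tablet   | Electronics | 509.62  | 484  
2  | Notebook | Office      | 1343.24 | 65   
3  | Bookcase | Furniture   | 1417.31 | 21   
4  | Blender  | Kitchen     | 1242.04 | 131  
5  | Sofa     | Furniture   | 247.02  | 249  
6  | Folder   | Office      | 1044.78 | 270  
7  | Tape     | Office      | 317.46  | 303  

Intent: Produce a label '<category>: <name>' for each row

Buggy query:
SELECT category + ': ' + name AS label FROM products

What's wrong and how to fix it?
Bug: '+' is numeric addition; on text columns SQLite converts them to 0 instead of concatenating

Fix: Replace + with || to concatenate text

Corrected query:
SELECT category || ': ' || name AS label FROM products

Result:
label              
-------------------
Electronics: Tablet
Office: Notebook   
Furniture: Bookcase
Kitchen: Blender   
Furniture: Sofa    
Office: Folder     
Office: Tape       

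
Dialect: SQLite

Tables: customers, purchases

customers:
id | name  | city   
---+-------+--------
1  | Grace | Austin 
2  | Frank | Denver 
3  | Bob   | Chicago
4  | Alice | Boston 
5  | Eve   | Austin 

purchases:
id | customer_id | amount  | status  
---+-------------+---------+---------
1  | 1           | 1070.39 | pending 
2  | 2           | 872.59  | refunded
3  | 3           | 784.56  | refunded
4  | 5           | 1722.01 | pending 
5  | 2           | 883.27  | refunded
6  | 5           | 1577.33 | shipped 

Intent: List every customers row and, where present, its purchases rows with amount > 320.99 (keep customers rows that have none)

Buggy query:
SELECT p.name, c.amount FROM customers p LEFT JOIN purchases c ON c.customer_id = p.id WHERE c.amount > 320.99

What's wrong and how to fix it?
Bug: Filtering c.amount in WHERE discards the NULL rows produced by LEFT JOIN, turning it into an inner join

Fix: Move the right-table condition into the ON clause so unmatched parents are kept

Corrected query:
SELECT p.name, c.amount FROM customers p LEFT JOIN purchases c ON c.customer_id = p.id AND c.amount > 320.99

Result:
name  | amount 
------+--------
Grace | 1070.39
Frank | 872.59 
Frank | 883.27 
Bob   | 784.56 
Alice | NULL   
Eve   | 1577.33
Eve   | 1722.01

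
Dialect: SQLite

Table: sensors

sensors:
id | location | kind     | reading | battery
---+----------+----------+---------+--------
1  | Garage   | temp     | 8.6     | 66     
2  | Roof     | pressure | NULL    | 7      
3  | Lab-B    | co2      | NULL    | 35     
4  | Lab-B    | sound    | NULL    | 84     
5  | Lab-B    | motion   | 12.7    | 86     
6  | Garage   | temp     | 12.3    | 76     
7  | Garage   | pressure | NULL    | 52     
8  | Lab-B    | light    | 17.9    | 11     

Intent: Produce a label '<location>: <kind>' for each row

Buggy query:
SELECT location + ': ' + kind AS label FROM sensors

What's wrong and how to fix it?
Bug: SQLite uses || for string concatenation; + coerces text to numbers (yielding 0)

Fix: Replace + with || to concatenate text

Corrected query:
SELECT location || ': ' || kind AS label FROM sensors

Result:
label           
----------------
Garage: temp    
Roof: pressure  
Lab-B: co2      
Lab-B: sound    
Lab-B: motion   
Garage: temp    
Garage: pressure
Lab-B: light    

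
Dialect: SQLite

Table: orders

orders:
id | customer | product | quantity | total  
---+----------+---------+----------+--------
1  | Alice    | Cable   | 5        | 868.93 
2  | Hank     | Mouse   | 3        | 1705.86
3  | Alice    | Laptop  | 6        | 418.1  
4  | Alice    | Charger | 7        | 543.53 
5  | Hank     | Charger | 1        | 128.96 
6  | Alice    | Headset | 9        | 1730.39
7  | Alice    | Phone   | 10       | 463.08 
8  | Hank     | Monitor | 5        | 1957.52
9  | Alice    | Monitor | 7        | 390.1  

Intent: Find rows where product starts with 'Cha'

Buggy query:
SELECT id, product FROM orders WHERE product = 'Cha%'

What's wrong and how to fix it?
Bug: '=' compares the literal string including the % character; pattern matching needs LIKE

Fix: Replace '=' with LIKE so 'Cha%' is treated as a pattern

Corrected query:
SELECT id, product FROM orders WHERE product LIKE 'Cha%'

Result:
id | product
---+--------
4  | Charger
5  | Charger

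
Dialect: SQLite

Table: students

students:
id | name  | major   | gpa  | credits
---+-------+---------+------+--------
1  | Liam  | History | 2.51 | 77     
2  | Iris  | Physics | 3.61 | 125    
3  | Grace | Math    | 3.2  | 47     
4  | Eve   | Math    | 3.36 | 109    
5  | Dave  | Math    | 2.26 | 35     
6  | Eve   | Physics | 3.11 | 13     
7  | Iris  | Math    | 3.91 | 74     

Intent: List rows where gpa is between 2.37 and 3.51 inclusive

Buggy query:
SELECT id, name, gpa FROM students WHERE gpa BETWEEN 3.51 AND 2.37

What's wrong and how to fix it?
Bug: The bounds are reversed; BETWEEN a AND b requires a <= b to match anything

Fix: Write BETWEEN 2.37 AND 3.51

Corrected query:
SELECT id, name, gpa FROM students WHERE gpa BETWEEN 2.37 AND 3.51

Result:
id | name  | gpa 
---+-------+-----
1  | Liam  | 2.51
3  | Grace | 3.2 
4  | Eve   | 3.36
6  | Eve   | 3.11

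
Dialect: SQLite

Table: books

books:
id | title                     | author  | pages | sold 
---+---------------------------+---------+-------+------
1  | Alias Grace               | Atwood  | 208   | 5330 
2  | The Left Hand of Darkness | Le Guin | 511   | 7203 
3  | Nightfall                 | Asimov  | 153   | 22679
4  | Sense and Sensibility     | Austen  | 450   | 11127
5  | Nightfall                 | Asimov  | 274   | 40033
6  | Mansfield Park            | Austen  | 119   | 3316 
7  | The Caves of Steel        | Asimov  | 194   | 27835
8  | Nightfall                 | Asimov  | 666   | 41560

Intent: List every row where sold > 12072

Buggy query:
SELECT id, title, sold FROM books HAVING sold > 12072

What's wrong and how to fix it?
Bug: HAVING filters the output of aggregation, but this query has no GROUP BY and no aggregate functions, so SQLite rejects it (HAVING clause on a non-aggregate query); the condition here is per row

Fix: Replace HAVING with WHERE since the condition applies to individual rows

Corrected query:
SELECT id, title, sold FROM books WHERE sold > 12072

Result:
id | title              | sold 
---+--------------------+------
3  | Nightfall          | 22679
5  | Nightfall          | 40033
7  | The Caves of Steel | 27835
8  | Nightfall          | 41560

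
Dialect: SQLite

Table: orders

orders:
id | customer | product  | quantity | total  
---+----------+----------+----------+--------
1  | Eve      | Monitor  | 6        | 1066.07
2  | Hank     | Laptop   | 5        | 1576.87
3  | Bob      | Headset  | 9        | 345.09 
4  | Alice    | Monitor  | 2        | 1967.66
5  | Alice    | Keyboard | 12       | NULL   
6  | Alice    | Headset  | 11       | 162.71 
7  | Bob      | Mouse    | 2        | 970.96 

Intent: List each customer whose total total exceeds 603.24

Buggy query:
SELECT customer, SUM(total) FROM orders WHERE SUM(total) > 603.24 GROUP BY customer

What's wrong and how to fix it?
Bug: SUM(total) is an aggregate, but WHERE filters rows before aggregation

Fix: Move the aggregate condition to a HAVING clause

Corrected query:
SELECT customer, SUM(total) FROM orders GROUP BY customer HAVING SUM(total) > 603.24

Result:
customer | SUM(total)
---------+-----------
Alice    | 2130.37   
Bob      | 1316.05   
Eve      | 1066.07   
Hank     | 1576.87   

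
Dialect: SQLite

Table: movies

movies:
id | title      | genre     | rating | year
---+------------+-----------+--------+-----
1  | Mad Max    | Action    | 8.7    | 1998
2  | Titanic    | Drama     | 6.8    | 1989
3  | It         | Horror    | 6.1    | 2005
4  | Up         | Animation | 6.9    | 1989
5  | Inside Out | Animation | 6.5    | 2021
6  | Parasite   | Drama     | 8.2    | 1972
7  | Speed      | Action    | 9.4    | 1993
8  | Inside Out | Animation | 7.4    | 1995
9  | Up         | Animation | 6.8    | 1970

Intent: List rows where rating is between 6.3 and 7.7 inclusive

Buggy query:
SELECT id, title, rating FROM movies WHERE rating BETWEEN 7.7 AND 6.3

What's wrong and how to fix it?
Bug: The bounds are reversed; BETWEEN a AND b requires a <= b to match anything

Fix: Swap the bounds so the smaller value comes first

Corrected query:
SELECT id, title, rating FROM movies WHERE rating BETWEEN 6.3 AND 7.7

Result:
id | title      | rating
---+------------+-------
2  | Titanic    | 6.8   
4  | Up         | 6.9   
5  | Inside Out | 6.5   
8  | Inside Out | 7.4   
9  | Up         | 6.8   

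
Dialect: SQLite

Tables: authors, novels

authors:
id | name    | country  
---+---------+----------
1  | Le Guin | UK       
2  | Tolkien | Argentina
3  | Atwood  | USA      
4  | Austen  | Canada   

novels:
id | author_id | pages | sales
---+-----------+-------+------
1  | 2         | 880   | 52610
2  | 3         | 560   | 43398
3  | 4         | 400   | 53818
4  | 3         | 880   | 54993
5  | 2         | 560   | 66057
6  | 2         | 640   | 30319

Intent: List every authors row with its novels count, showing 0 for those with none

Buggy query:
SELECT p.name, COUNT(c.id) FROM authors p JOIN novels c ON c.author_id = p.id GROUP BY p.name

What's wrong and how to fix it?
Bug: An inner join excludes parents with zero children

Fix: Use LEFT JOIN so parents without children still appear (COUNT(c.id) gives 0)

Corrected query:
SELECT p.name, COUNT(c.id) FROM authors p LEFT JOIN novels c ON c.author_id = p.id GROUP BY p.name

Result:
name    | COUNT(c.id)
--------+------------
Atwood  | 2          
Austen  | 1          
Le Guin | 0          
Tolkien | 3          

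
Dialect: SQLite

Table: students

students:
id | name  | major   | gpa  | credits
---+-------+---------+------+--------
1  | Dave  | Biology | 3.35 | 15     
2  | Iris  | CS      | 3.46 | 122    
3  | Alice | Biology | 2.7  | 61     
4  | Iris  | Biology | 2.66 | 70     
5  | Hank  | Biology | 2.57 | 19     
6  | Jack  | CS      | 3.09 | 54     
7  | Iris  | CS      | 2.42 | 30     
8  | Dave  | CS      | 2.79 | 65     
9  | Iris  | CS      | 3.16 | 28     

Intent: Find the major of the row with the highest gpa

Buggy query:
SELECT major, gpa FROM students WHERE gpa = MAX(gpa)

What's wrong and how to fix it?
Bug: WHERE is evaluated per row; an aggregate over the whole table isn't defined there

Fix: Wrap MAX in a scalar subquery so WHERE compares against a single value

Corrected query:
SELECT major, gpa FROM students WHERE gpa = (SELECT MAX(gpa) FROM students)

Result:
major | gpa 
------+-----
CS    | 3.46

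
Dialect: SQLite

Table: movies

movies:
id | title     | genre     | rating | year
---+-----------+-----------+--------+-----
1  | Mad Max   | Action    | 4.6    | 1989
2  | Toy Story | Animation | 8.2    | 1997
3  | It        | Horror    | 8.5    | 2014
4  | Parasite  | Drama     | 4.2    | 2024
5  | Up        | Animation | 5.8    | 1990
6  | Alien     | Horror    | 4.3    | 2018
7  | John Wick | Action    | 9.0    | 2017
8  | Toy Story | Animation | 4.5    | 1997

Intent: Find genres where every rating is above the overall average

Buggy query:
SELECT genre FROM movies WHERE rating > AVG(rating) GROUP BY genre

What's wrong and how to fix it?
Bug: WHERE evaluates per row before aggregation, so AVG() is unavailable

Fix: Use a subquery for AVG and a HAVING MIN(...) filter so the condition holds for every row in the group

Corrected query:
SELECT genre FROM movies GROUP BY genre HAVING MIN(rating) > (SELECT AVG(rating) FROM movies)

Result:
(no rows)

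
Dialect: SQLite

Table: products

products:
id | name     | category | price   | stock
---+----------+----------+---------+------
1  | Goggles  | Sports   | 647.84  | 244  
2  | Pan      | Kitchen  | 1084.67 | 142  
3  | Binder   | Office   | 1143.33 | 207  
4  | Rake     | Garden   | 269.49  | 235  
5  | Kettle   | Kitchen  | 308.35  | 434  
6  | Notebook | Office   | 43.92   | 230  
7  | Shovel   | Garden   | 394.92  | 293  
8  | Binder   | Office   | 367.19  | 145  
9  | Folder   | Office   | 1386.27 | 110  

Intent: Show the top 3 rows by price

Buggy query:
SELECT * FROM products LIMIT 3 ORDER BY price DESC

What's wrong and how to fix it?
Bug: LIMIT must come after ORDER BY

Fix: Sort with ORDER BY, then apply LIMIT

Corrected query:
SELECT * FROM products ORDER BY price DESC LIMIT 3

Result:
id | name   | category | price   | stock
---+--------+----------+---------+------
9  | Folder | Office   | 1386.27 | 110  
3  | Binder | Office   | 1143.33 | 207  
2  | Pan    | Kitchen  | 1084.67 | 142  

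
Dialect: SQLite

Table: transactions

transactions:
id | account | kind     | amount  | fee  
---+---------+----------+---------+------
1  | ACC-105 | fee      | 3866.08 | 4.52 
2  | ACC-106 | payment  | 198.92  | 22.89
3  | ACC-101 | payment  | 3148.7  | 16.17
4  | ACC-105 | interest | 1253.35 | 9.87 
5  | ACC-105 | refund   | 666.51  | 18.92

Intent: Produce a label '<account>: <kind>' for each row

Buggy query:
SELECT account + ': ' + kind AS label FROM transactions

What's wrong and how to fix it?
Bug: SQLite uses || for string concatenation; + coerces text to numbers (yielding 0)

Fix: Replace + with || to concatenate text

Corrected query:
SELECT account || ': ' || kind AS label FROM transactions

Result:
label            
-----------------
ACC-105: fee     
ACC-106: payment 
ACC-101: payment 
ACC-105: interest
ACC-105: refund  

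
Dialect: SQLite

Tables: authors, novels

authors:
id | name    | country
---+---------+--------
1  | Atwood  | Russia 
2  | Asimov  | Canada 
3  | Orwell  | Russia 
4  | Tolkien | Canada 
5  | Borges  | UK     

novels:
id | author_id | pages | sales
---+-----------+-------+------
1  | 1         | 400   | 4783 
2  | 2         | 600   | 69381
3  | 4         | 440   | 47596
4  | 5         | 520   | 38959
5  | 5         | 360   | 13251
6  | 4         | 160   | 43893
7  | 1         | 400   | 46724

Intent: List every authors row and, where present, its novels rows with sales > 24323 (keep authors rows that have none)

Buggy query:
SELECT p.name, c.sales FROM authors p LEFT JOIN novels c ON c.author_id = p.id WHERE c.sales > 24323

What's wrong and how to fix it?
Bug: Filtering c.sales in WHERE discards the NULL rows produced by LEFT JOIN, turning it into an inner join

Fix: Move the right-table condition into the ON clause so unmatched parents are kept

Corrected query:
SELECT p.name, c.sales FROM authors p LEFT JOIN novels c ON c.author_id = p.id AND c.sales > 24323

Result:
name    | sales
--------+------
Atwood  | 46724
Asimov  | 69381
Orwell  | NULL 
Tolkien | 43893
Tolkien | 47596
Borges  | 38959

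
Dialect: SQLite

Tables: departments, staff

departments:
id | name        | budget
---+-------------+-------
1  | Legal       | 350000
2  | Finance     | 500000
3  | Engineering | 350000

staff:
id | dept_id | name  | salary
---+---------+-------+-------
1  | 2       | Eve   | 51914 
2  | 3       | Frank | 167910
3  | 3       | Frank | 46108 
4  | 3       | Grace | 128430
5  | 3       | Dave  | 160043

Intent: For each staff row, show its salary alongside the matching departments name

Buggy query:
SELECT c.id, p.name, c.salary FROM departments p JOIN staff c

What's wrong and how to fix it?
Bug: JOIN with no ON clause produces a cartesian product; every staff row pairs with every departments row

Fix: Specify the join condition linking the foreign key to the parent id

Corrected query:
SELECT c.id, p.name, c.salary FROM departments p JOIN staff c ON c.dept_id = p.id

Result:
id | name        | salary
---+-------------+-------
1  | Finance     | 51914 
2  | Engineering | 167910
3  | Engineering | 46108 
4  | Engineering | 128430
5  | Engineering | 160043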